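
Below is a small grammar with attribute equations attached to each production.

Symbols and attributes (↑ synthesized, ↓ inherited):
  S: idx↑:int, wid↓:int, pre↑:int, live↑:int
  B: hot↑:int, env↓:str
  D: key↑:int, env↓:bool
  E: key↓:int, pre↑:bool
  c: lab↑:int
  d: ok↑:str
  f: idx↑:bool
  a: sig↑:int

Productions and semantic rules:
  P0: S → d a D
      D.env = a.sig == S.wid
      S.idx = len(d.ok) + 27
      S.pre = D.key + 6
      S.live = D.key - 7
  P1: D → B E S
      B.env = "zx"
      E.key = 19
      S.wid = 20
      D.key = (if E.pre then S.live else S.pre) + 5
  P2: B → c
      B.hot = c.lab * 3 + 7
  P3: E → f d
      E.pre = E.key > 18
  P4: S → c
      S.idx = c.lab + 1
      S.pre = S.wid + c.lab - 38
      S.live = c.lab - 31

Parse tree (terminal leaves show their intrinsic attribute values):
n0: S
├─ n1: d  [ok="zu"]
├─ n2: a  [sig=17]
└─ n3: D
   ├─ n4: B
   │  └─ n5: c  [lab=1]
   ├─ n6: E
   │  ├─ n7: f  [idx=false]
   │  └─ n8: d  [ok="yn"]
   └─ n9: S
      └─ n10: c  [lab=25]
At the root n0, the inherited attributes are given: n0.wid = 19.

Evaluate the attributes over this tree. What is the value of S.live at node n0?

-8

1. n0.wid = 19  [given at root]
2. n1.ok = "zu"  [terminal]
3. n2.sig = 17  [terminal]
4. n3.env = false  [a.sig == S.wid]
5. n4.env = "zx"  ["zx"]
6. n5.lab = 1  [terminal]
7. n4.hot = 10  [c.lab * 3 + 7]
8. n6.key = 19  [19]
9. n7.idx = false  [terminal]
10. n8.ok = "yn"  [terminal]
11. n6.pre = true  [E.key > 18]
12. n9.wid = 20  [20]
13. n10.lab = 25  [terminal]
14. n9.idx = 26  [c.lab + 1]
15. n9.pre = 7  [S.wid + c.lab - 38]
16. n9.live = -6  [c.lab - 31]
17. n3.key = -1  [(if E.pre then S.live else S.pre) + 5]
18. n0.idx = 29  [len(d.ok) + 27]
19. n0.pre = 5  [D.key + 6]
20. n0.live = -8  [D.key - 7]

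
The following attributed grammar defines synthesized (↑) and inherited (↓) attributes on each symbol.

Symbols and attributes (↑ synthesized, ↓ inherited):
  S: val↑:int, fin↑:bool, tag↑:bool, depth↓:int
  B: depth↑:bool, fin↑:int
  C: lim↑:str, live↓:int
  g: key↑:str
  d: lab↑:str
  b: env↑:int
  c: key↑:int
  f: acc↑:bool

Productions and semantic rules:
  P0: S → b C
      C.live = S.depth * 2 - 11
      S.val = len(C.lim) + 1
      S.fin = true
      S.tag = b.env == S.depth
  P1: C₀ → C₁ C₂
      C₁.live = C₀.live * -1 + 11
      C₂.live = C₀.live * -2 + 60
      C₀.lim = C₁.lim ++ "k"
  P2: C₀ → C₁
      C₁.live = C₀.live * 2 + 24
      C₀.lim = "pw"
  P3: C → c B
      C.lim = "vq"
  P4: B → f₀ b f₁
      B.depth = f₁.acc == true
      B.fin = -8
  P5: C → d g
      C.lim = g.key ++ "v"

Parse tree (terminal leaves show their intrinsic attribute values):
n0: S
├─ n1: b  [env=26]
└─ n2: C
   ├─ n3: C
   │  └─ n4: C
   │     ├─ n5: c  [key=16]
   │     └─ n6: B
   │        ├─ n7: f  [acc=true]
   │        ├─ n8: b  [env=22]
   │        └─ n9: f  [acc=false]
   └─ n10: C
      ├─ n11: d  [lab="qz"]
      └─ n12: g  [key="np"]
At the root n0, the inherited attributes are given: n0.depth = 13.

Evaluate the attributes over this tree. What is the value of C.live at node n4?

1. n0.depth = 13  [given at root]
2. n1.env = 26  [terminal]
3. n2.live = 15  [S.depth * 2 - 11]
4. n3.live = -4  [C₀.live * -1 + 11]
5. n4.live = 16  [C₀.live * 2 + 24]
6. n5.key = 16  [terminal]
7. n7.acc = true  [terminal]
8. n8.env = 22  [terminal]
9. n9.acc = false  [terminal]
10. n6.depth = false  [f₁.acc == true]
11. n6.fin = -8  [-8]
12. n4.lim = "vq"  ["vq"]
13. n3.lim = "pw"  ["pw"]
14. n10.live = 30  [C₀.live * -2 + 60]
15. n11.lab = "qz"  [terminal]
16. n12.key = "np"  [terminal]
17. n10.lim = "npv"  [g.key ++ "v"]
18. n2.lim = "pwk"  [C₁.lim ++ "k"]
19. n0.val = 4  [len(C.lim) + 1]
20. n0.fin = true  [true]
21. n0.tag = false  [b.env == S.depth]

16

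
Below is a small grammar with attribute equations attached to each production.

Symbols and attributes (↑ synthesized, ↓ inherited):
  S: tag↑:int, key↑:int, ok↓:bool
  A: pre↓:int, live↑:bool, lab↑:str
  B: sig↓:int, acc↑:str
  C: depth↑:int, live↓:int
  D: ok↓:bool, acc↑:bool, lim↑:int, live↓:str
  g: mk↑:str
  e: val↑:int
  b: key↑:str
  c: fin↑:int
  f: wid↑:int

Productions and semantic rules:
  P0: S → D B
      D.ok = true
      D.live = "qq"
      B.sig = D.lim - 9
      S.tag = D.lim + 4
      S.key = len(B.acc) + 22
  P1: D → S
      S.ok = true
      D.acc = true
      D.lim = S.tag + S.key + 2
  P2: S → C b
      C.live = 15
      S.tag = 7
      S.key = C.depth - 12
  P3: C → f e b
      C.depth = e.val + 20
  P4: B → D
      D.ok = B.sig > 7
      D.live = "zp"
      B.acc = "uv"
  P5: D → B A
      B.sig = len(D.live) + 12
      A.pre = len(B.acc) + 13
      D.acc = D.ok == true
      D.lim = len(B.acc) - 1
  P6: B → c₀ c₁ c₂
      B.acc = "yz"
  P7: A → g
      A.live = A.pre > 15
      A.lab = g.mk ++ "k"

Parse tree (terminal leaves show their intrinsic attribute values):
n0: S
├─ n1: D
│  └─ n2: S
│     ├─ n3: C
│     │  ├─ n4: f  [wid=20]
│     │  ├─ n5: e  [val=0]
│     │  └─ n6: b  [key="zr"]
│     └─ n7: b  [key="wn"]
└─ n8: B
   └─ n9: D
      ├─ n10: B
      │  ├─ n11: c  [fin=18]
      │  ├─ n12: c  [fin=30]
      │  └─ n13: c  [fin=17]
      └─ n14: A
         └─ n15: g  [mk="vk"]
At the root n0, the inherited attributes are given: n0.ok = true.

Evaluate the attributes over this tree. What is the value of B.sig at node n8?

1. n0.ok = true  [given at root]
2. n1.ok = true  [true]
3. n1.live = "qq"  ["qq"]
4. n2.ok = true  [true]
5. n3.live = 15  [15]
6. n4.wid = 20  [terminal]
7. n5.val = 0  [terminal]
8. n6.key = "zr"  [terminal]
9. n3.depth = 20  [e.val + 20]
10. n7.key = "wn"  [terminal]
11. n2.tag = 7  [7]
12. n2.key = 8  [C.depth - 12]
13. n1.acc = true  [true]
14. n1.lim = 17  [S.tag + S.key + 2]
15. n8.sig = 8  [D.lim - 9]
16. n9.ok = true  [B.sig > 7]
17. n9.live = "zp"  ["zp"]
18. n10.sig = 14  [len(D.live) + 12]
19. n11.fin = 18  [terminal]
20. n12.fin = 30  [terminal]
21. n13.fin = 17  [terminal]
22. n10.acc = "yz"  ["yz"]
23. n14.pre = 15  [len(B.acc) + 13]
24. n15.mk = "vk"  [terminal]
25. n14.live = false  [A.pre > 15]
26. n14.lab = "vkk"  [g.mk ++ "k"]
27. n9.acc = true  [D.ok == true]
28. n9.lim = 1  [len(B.acc) - 1]
29. n8.acc = "uv"  ["uv"]
30. n0.tag = 21  [D.lim + 4]
31. n0.key = 24  [len(B.acc) + 22]

8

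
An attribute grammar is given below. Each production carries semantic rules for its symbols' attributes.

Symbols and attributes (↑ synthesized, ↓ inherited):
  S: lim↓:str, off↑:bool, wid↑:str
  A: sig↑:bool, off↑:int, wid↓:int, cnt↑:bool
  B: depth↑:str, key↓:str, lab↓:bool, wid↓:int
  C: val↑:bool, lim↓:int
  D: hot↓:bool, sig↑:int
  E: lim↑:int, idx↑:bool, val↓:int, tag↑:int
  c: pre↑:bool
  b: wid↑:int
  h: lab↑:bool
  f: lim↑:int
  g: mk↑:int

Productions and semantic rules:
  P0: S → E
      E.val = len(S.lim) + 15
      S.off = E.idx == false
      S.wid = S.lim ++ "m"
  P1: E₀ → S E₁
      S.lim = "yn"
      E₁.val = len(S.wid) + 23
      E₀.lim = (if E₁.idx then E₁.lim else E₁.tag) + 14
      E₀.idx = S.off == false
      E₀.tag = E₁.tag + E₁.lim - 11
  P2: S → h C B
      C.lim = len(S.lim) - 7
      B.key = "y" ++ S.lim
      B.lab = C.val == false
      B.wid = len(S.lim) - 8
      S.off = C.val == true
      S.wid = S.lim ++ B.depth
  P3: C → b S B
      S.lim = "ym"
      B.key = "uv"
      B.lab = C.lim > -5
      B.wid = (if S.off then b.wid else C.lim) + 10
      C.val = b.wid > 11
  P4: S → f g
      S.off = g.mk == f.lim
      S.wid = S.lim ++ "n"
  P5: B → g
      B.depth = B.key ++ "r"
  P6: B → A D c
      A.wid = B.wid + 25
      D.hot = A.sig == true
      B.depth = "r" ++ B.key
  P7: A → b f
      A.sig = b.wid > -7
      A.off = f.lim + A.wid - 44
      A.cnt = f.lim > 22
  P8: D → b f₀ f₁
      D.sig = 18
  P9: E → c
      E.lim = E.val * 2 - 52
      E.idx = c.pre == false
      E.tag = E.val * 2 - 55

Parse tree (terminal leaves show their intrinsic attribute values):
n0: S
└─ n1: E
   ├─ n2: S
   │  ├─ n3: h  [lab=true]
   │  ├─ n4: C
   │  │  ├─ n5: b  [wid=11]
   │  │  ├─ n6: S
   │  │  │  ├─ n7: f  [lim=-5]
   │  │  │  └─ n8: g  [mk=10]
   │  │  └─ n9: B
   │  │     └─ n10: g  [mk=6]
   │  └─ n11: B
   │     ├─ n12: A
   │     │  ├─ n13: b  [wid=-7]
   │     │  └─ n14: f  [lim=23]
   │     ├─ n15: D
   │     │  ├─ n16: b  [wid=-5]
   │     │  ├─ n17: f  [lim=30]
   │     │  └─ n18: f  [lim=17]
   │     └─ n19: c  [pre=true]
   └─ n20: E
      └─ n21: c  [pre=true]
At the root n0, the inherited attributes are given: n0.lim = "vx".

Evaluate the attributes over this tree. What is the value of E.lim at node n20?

6

1. n0.lim = "vx"  [given at root]
2. n1.val = 17  [len(S.lim) + 15]
3. n2.lim = "yn"  ["yn"]
4. n3.lab = true  [terminal]
5. n4.lim = -5  [len(S.lim) - 7]
6. n5.wid = 11  [terminal]
7. n6.lim = "ym"  ["ym"]
8. n7.lim = -5  [terminal]
9. n8.mk = 10  [terminal]
10. n6.off = false  [g.mk == f.lim]
11. n6.wid = "ymn"  [S.lim ++ "n"]
12. n9.key = "uv"  ["uv"]
13. n9.lab = false  [C.lim > -5]
14. n9.wid = 5  [(if S.off then b.wid else C.lim) + 10]
15. n10.mk = 6  [terminal]
16. n9.depth = "uvr"  [B.key ++ "r"]
17. n4.val = false  [b.wid > 11]
18. n11.key = "yyn"  ["y" ++ S.lim]
19. n11.lab = true  [C.val == false]
20. n11.wid = -6  [len(S.lim) - 8]
21. n12.wid = 19  [B.wid + 25]
22. n13.wid = -7  [terminal]
23. n14.lim = 23  [terminal]
24. n12.sig = false  [b.wid > -7]
25. n12.off = -2  [f.lim + A.wid - 44]
26. n12.cnt = true  [f.lim > 22]
27. n15.hot = false  [A.sig == true]
28. n16.wid = -5  [terminal]
29. n17.lim = 30  [terminal]
30. n18.lim = 17  [terminal]
31. n15.sig = 18  [18]
32. n19.pre = true  [terminal]
33. n11.depth = "ryyn"  ["r" ++ B.key]
34. n2.off = false  [C.val == true]
35. n2.wid = "ynryyn"  [S.lim ++ B.depth]
36. n20.val = 29  [len(S.wid) + 23]
37. n21.pre = true  [terminal]
38. n20.lim = 6  [E.val * 2 - 52]
39. n20.idx = false  [c.pre == false]
40. n20.tag = 3  [E.val * 2 - 55]
41. n1.lim = 17  [(if E₁.idx then E₁.lim else E₁.tag) + 14]
42. n1.idx = true  [S.off == false]
43. n1.tag = -2  [E₁.tag + E₁.lim - 11]
44. n0.off = false  [E.idx == false]
45. n0.wid = "vxm"  [S.lim ++ "m"]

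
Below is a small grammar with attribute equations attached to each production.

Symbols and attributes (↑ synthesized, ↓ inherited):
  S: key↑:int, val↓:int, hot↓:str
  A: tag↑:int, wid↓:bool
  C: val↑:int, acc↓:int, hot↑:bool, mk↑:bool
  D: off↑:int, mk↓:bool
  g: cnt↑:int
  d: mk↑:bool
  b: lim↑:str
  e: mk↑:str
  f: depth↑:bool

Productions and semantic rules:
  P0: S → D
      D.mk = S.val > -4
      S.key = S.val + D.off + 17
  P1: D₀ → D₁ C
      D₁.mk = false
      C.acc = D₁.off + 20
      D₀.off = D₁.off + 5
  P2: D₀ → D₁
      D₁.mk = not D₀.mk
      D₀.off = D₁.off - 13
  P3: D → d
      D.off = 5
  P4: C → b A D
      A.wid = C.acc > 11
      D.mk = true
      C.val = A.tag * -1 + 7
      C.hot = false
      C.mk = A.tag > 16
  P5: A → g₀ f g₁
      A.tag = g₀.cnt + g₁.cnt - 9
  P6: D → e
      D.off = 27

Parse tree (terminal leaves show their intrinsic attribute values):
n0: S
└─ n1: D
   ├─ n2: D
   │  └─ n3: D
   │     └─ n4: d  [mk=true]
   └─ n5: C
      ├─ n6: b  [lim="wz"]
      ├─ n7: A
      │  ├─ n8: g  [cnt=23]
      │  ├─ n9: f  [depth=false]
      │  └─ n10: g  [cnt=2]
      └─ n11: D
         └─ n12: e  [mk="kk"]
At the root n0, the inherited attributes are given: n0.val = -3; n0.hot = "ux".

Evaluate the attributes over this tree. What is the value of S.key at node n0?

11

1. n0.val = -3  [given at root]
2. n0.hot = "ux"  [given at root]
3. n1.mk = true  [S.val > -4]
4. n2.mk = false  [false]
5. n3.mk = true  [not D₀.mk]
6. n4.mk = true  [terminal]
7. n3.off = 5  [5]
8. n2.off = -8  [D₁.off - 13]
9. n5.acc = 12  [D₁.off + 20]
10. n6.lim = "wz"  [terminal]
11. n7.wid = true  [C.acc > 11]
12. n8.cnt = 23  [terminal]
13. n9.depth = false  [terminal]
14. n10.cnt = 2  [terminal]
15. n7.tag = 16  [g₀.cnt + g₁.cnt - 9]
16. n11.mk = true  [true]
17. n12.mk = "kk"  [terminal]
18. n11.off = 27  [27]
19. n5.val = -9  [A.tag * -1 + 7]
20. n5.hot = false  [false]
21. n5.mk = false  [A.tag > 16]
22. n1.off = -3  [D₁.off + 5]
23. n0.key = 11  [S.val + D.off + 17]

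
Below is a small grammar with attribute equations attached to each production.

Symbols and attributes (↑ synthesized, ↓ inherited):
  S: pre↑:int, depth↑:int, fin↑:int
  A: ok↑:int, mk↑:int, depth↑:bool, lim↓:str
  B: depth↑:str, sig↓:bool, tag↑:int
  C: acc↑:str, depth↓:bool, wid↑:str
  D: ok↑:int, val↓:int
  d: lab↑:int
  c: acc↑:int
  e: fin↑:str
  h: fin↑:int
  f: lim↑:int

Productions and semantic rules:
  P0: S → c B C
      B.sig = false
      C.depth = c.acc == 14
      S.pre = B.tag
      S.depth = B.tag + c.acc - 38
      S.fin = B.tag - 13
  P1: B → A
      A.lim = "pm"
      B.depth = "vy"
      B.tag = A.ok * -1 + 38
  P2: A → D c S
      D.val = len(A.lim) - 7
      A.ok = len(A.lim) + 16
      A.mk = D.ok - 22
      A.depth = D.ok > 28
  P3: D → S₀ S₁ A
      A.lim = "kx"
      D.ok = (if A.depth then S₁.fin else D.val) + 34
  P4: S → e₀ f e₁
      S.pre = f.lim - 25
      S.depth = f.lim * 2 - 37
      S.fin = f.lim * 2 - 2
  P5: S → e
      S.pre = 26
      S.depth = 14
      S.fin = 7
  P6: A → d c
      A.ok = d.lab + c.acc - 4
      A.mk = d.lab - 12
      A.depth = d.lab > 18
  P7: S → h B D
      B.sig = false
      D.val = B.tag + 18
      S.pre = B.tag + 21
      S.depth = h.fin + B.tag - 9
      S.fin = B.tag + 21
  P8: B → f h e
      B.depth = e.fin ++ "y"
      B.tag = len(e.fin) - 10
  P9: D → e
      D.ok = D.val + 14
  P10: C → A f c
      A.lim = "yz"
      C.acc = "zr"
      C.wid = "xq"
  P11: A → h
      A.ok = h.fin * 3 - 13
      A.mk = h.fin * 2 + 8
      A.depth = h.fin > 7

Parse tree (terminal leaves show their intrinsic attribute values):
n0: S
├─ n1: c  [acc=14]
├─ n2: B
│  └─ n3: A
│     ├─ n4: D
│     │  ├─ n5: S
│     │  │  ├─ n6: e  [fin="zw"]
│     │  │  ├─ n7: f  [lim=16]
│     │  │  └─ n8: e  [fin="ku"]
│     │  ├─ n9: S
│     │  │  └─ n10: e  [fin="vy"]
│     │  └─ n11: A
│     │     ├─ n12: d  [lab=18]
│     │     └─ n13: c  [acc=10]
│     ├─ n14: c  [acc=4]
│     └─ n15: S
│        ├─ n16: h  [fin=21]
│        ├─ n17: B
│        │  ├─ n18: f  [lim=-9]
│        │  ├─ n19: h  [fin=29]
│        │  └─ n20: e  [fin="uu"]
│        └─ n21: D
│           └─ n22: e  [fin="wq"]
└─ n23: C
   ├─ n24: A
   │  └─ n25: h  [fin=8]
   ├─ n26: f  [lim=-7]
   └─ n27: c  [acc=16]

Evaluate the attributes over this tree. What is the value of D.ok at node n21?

24

1. n1.acc = 14  [terminal]
2. n2.sig = false  [false]
3. n3.lim = "pm"  ["pm"]
4. n4.val = -5  [len(A.lim) - 7]
5. n6.fin = "zw"  [terminal]
6. n7.lim = 16  [terminal]
7. n8.fin = "ku"  [terminal]
8. n5.pre = -9  [f.lim - 25]
9. n5.depth = -5  [f.lim * 2 - 37]
10. n5.fin = 30  [f.lim * 2 - 2]
11. n10.fin = "vy"  [terminal]
12. n9.pre = 26  [26]
13. n9.depth = 14  [14]
14. n9.fin = 7  [7]
15. n11.lim = "kx"  ["kx"]
16. n12.lab = 18  [terminal]
17. n13.acc = 10  [terminal]
18. n11.ok = 24  [d.lab + c.acc - 4]
19. n11.mk = 6  [d.lab - 12]
20. n11.depth = false  [d.lab > 18]
21. n4.ok = 29  [(if A.depth then S₁.fin else D.val) + 34]
22. n14.acc = 4  [terminal]
23. n16.fin = 21  [terminal]
24. n17.sig = false  [false]
25. n18.lim = -9  [terminal]
26. n19.fin = 29  [terminal]
27. n20.fin = "uu"  [terminal]
28. n17.depth = "uuy"  [e.fin ++ "y"]
29. n17.tag = -8  [len(e.fin) - 10]
30. n21.val = 10  [B.tag + 18]
31. n22.fin = "wq"  [terminal]
32. n21.ok = 24  [D.val + 14]
33. n15.pre = 13  [B.tag + 21]
34. n15.depth = 4  [h.fin + B.tag - 9]
35. n15.fin = 13  [B.tag + 21]
36. n3.ok = 18  [len(A.lim) + 16]
37. n3.mk = 7  [D.ok - 22]
38. n3.depth = true  [D.ok > 28]
39. n2.depth = "vy"  ["vy"]
40. n2.tag = 20  [A.ok * -1 + 38]
41. n23.depth = true  [c.acc == 14]
42. n24.lim = "yz"  ["yz"]
43. n25.fin = 8  [terminal]
44. n24.ok = 11  [h.fin * 3 - 13]
45. n24.mk = 24  [h.fin * 2 + 8]
46. n24.depth = true  [h.fin > 7]
47. n26.lim = -7  [terminal]
48. n27.acc = 16  [terminal]
49. n23.acc = "zr"  ["zr"]
50. n23.wid = "xq"  ["xq"]
51. n0.pre = 20  [B.tag]
52. n0.depth = -4  [B.tag + c.acc - 38]
53. n0.fin = 7  [B.tag - 13]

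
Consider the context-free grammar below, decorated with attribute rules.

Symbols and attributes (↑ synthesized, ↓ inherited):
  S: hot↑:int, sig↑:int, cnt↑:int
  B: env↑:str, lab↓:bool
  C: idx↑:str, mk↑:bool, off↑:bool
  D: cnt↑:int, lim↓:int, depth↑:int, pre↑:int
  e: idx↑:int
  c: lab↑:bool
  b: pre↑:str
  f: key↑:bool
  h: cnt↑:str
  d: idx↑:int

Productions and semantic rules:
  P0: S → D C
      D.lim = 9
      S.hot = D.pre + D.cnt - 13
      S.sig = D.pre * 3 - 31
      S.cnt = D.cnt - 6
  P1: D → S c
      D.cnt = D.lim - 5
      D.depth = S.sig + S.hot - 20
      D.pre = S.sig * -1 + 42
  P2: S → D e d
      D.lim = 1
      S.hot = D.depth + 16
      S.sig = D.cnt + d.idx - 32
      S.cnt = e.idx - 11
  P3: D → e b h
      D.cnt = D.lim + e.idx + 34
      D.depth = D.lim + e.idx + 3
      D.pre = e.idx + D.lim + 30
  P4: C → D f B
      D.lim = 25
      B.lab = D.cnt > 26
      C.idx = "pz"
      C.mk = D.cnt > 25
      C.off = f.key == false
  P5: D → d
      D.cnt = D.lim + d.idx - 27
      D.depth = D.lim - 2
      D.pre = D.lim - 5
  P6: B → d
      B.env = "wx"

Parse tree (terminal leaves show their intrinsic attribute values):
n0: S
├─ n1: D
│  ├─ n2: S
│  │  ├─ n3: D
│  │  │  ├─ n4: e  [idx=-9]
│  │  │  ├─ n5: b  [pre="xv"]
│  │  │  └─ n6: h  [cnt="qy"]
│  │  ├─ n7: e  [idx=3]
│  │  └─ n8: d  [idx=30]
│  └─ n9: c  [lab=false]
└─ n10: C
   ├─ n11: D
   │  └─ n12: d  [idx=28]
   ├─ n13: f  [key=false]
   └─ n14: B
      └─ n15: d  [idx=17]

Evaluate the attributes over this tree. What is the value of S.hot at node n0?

1. n1.lim = 9  [9]
2. n3.lim = 1  [1]
3. n4.idx = -9  [terminal]
4. n5.pre = "xv"  [terminal]
5. n6.cnt = "qy"  [terminal]
6. n3.cnt = 26  [D.lim + e.idx + 34]
7. n3.depth = -5  [D.lim + e.idx + 3]
8. n3.pre = 22  [e.idx + D.lim + 30]
9. n7.idx = 3  [terminal]
10. n8.idx = 30  [terminal]
11. n2.hot = 11  [D.depth + 16]
12. n2.sig = 24  [D.cnt + d.idx - 32]
13. n2.cnt = -8  [e.idx - 11]
14. n9.lab = false  [terminal]
15. n1.cnt = 4  [D.lim - 5]
16. n1.depth = 15  [S.sig + S.hot - 20]
17. n1.pre = 18  [S.sig * -1 + 42]
18. n11.lim = 25  [25]
19. n12.idx = 28  [terminal]
20. n11.cnt = 26  [D.lim + d.idx - 27]
21. n11.depth = 23  [D.lim - 2]
22. n11.pre = 20  [D.lim - 5]
23. n13.key = false  [terminal]
24. n14.lab = false  [D.cnt > 26]
25. n15.idx = 17  [terminal]
26. n14.env = "wx"  ["wx"]
27. n10.idx = "pz"  ["pz"]
28. n10.mk = true  [D.cnt > 25]
29. n10.off = true  [f.key == false]
30. n0.hot = 9  [D.pre + D.cnt - 13]
31. n0.sig = 23  [D.pre * 3 - 31]
32. n0.cnt = -2  [D.cnt - 6]

9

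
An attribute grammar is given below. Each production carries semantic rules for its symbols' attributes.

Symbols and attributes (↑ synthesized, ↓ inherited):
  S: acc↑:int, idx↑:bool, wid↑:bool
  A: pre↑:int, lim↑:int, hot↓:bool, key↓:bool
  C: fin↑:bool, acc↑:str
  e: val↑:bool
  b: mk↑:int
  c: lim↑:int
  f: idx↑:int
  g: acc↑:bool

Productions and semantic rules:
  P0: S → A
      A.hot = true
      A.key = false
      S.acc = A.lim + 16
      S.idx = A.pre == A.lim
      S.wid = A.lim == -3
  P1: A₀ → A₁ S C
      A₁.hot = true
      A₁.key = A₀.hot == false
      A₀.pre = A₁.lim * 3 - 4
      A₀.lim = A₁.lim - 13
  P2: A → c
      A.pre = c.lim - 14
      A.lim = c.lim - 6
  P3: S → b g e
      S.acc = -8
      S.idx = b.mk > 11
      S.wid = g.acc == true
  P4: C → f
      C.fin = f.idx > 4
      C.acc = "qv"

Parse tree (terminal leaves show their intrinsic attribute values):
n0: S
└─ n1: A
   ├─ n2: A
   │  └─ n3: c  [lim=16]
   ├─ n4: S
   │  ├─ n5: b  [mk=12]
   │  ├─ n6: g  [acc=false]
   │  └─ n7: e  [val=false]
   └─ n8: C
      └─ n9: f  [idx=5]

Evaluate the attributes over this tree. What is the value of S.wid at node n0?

1. n1.hot = true  [true]
2. n1.key = false  [false]
3. n2.hot = true  [true]
4. n2.key = false  [A₀.hot == false]
5. n3.lim = 16  [terminal]
6. n2.pre = 2  [c.lim - 14]
7. n2.lim = 10  [c.lim - 6]
8. n5.mk = 12  [terminal]
9. n6.acc = false  [terminal]
10. n7.val = false  [terminal]
11. n4.acc = -8  [-8]
12. n4.idx = true  [b.mk > 11]
13. n4.wid = false  [g.acc == true]
14. n9.idx = 5  [terminal]
15. n8.fin = true  [f.idx > 4]
16. n8.acc = "qv"  ["qv"]
17. n1.pre = 26  [A₁.lim * 3 - 4]
18. n1.lim = -3  [A₁.lim - 13]
19. n0.acc = 13  [A.lim + 16]
20. n0.idx = false  [A.pre == A.lim]
21. n0.wid = true  [A.lim == -3]

true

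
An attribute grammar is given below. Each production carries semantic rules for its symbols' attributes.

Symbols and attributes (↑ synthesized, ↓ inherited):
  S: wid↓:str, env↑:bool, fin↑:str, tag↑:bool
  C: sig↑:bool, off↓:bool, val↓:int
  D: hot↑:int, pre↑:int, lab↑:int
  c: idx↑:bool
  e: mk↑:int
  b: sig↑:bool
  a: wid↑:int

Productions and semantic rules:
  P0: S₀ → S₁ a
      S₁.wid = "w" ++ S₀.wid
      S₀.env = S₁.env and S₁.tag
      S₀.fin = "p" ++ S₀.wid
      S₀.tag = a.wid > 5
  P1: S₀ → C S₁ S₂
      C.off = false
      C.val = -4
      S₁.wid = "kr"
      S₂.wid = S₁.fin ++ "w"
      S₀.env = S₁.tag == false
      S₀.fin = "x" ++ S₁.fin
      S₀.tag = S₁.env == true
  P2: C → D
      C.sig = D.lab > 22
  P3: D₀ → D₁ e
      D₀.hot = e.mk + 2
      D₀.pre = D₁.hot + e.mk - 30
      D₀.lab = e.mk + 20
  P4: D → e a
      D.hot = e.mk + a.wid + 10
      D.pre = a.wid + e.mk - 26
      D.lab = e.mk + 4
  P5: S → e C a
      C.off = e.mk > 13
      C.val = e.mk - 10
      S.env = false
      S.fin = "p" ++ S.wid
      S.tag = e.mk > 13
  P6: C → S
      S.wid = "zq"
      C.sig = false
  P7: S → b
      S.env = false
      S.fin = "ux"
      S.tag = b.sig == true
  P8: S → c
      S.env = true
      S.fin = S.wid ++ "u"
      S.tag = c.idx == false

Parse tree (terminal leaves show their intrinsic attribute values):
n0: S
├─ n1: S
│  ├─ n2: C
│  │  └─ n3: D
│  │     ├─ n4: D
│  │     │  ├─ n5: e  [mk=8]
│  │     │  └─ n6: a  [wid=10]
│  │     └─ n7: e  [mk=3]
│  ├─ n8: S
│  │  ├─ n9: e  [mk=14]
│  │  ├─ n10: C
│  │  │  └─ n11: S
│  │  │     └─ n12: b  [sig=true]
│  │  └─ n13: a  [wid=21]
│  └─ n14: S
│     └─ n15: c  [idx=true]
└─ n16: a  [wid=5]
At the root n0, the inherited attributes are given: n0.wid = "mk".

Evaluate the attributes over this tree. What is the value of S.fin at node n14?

1. n0.wid = "mk"  [given at root]
2. n1.wid = "wmk"  ["w" ++ S₀.wid]
3. n2.off = false  [false]
4. n2.val = -4  [-4]
5. n5.mk = 8  [terminal]
6. n6.wid = 10  [terminal]
7. n4.hot = 28  [e.mk + a.wid + 10]
8. n4.pre = -8  [a.wid + e.mk - 26]
9. n4.lab = 12  [e.mk + 4]
10. n7.mk = 3  [terminal]
11. n3.hot = 5  [e.mk + 2]
12. n3.pre = 1  [D₁.hot + e.mk - 30]
13. n3.lab = 23  [e.mk + 20]
14. n2.sig = true  [D.lab > 22]
15. n8.wid = "kr"  ["kr"]
16. n9.mk = 14  [terminal]
17. n10.off = true  [e.mk > 13]
18. n10.val = 4  [e.mk - 10]
19. n11.wid = "zq"  ["zq"]
20. n12.sig = true  [terminal]
21. n11.env = false  [false]
22. n11.fin = "ux"  ["ux"]
23. n11.tag = true  [b.sig == true]
24. n10.sig = false  [false]
25. n13.wid = 21  [terminal]
26. n8.env = false  [false]
27. n8.fin = "pkr"  ["p" ++ S.wid]
28. n8.tag = true  [e.mk > 13]
29. n14.wid = "pkrw"  [S₁.fin ++ "w"]
30. n15.idx = true  [terminal]
31. n14.env = true  [true]
32. n14.fin = "pkrwu"  [S.wid ++ "u"]
33. n14.tag = false  [c.idx == false]
34. n1.env = false  [S₁.tag == false]
35. n1.fin = "xpkr"  ["x" ++ S₁.fin]
36. n1.tag = false  [S₁.env == true]
37. n16.wid = 5  [terminal]
38. n0.env = false  [S₁.env and S₁.tag]
39. n0.fin = "pmk"  ["p" ++ S₀.wid]
40. n0.tag = false  [a.wid > 5]

"pkrwu"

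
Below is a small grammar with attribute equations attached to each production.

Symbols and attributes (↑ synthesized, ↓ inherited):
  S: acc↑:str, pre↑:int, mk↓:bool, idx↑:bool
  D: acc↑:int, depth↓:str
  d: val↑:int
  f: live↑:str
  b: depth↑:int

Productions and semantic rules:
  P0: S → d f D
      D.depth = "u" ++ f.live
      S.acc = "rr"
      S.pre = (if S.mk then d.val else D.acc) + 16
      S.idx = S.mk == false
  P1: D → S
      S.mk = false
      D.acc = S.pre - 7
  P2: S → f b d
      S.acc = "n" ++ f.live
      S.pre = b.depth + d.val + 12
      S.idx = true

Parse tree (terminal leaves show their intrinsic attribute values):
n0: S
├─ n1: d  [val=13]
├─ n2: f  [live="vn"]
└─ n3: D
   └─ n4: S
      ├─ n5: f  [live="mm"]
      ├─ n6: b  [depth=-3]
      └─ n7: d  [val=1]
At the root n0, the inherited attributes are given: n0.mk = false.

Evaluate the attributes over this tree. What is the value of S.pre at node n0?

1. n0.mk = false  [given at root]
2. n1.val = 13  [terminal]
3. n2.live = "vn"  [terminal]
4. n3.depth = "uvn"  ["u" ++ f.live]
5. n4.mk = false  [false]
6. n5.live = "mm"  [terminal]
7. n6.depth = -3  [terminal]
8. n7.val = 1  [terminal]
9. n4.acc = "nmm"  ["n" ++ f.live]
10. n4.pre = 10  [b.depth + d.val + 12]
11. n4.idx = true  [true]
12. n3.acc = 3  [S.pre - 7]
13. n0.acc = "rr"  ["rr"]
14. n0.pre = 19  [(if S.mk then d.val else D.acc) + 16]
15. n0.idx = true  [S.mk == false]

19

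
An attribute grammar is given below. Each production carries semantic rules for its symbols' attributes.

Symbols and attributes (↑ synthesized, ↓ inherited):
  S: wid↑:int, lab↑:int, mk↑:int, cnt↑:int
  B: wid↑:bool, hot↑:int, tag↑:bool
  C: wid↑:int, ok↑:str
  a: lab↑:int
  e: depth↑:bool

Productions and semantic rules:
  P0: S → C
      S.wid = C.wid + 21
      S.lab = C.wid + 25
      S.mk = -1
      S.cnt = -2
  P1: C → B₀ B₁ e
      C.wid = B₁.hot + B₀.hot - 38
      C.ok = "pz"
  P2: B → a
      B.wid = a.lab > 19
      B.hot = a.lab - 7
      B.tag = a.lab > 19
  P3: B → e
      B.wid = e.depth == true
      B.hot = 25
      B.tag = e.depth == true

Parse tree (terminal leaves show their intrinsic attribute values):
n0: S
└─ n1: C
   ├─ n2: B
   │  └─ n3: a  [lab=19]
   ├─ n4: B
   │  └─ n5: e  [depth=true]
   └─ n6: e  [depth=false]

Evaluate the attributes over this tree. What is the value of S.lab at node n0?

24

1. n3.lab = 19  [terminal]
2. n2.wid = false  [a.lab > 19]
3. n2.hot = 12  [a.lab - 7]
4. n2.tag = false  [a.lab > 19]
5. n5.depth = true  [terminal]
6. n4.wid = true  [e.depth == true]
7. n4.hot = 25  [25]
8. n4.tag = true  [e.depth == true]
9. n6.depth = false  [terminal]
10. n1.wid = -1  [B₁.hot + B₀.hot - 38]
11. n1.ok = "pz"  ["pz"]
12. n0.wid = 20  [C.wid + 21]
13. n0.lab = 24  [C.wid + 25]
14. n0.mk = -1  [-1]
15. n0.cnt = -2  [-2]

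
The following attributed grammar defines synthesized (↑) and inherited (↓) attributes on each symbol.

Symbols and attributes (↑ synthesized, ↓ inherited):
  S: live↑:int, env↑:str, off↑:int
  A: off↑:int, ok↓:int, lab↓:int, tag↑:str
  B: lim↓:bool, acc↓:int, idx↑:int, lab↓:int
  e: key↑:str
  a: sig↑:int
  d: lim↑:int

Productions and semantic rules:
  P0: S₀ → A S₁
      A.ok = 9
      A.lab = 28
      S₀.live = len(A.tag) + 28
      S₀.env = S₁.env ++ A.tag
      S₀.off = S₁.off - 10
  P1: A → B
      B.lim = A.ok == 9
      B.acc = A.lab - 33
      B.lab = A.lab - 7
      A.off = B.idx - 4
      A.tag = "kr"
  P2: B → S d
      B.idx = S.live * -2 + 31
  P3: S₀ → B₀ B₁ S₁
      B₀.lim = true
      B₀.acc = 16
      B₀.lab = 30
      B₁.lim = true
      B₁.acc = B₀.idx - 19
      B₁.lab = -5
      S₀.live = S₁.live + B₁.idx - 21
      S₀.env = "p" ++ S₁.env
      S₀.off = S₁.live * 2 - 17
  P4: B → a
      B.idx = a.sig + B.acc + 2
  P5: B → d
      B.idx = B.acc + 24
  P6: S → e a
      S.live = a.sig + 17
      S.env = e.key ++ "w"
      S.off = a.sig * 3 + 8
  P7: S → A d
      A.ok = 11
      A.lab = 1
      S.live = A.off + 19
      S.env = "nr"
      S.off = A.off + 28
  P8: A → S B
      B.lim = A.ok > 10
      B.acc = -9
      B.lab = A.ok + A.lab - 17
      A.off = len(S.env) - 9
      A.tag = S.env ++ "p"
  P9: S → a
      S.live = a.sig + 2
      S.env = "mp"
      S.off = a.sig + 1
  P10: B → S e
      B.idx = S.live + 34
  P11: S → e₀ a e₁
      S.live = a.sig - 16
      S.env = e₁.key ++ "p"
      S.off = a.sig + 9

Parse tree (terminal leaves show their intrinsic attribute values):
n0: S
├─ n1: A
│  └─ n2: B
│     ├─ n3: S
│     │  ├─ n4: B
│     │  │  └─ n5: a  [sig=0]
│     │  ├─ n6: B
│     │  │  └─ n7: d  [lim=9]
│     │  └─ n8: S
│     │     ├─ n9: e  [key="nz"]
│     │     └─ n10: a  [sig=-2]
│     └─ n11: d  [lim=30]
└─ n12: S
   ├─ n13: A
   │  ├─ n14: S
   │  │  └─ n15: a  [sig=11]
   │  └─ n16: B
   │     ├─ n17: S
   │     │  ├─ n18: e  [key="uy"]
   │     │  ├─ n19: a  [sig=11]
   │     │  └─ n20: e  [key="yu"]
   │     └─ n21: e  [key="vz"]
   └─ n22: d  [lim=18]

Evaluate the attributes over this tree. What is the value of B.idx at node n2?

1. n1.ok = 9  [9]
2. n1.lab = 28  [28]
3. n2.lim = true  [A.ok == 9]
4. n2.acc = -5  [A.lab - 33]
5. n2.lab = 21  [A.lab - 7]
6. n4.lim = true  [true]
7. n4.acc = 16  [16]
8. n4.lab = 30  [30]
9. n5.sig = 0  [terminal]
10. n4.idx = 18  [a.sig + B.acc + 2]
11. n6.lim = true  [true]
12. n6.acc = -1  [B₀.idx - 19]
13. n6.lab = -5  [-5]
14. n7.lim = 9  [terminal]
15. n6.idx = 23  [B.acc + 24]
16. n9.key = "nz"  [terminal]
17. n10.sig = -2  [terminal]
18. n8.live = 15  [a.sig + 17]
19. n8.env = "nzw"  [e.key ++ "w"]
20. n8.off = 2  [a.sig * 3 + 8]
21. n3.live = 17  [S₁.live + B₁.idx - 21]
22. n3.env = "pnzw"  ["p" ++ S₁.env]
23. n3.off = 13  [S₁.live * 2 - 17]
24. n11.lim = 30  [terminal]
25. n2.idx = -3  [S.live * -2 + 31]
26. n1.off = -7  [B.idx - 4]
27. n1.tag = "kr"  ["kr"]
28. n13.ok = 11  [11]
29. n13.lab = 1  [1]
30. n15.sig = 11  [terminal]
31. n14.live = 13  [a.sig + 2]
32. n14.env = "mp"  ["mp"]
33. n14.off = 12  [a.sig + 1]
34. n16.lim = true  [A.ok > 10]
35. n16.acc = -9  [-9]
36. n16.lab = -5  [A.ok + A.lab - 17]
37. n18.key = "uy"  [terminal]
38. n19.sig = 11  [terminal]
39. n20.key = "yu"  [terminal]
40. n17.live = -5  [a.sig - 16]
41. n17.env = "yup"  [e₁.key ++ "p"]
42. n17.off = 20  [a.sig + 9]
43. n21.key = "vz"  [terminal]
44. n16.idx = 29  [S.live + 34]
45. n13.off = -7  [len(S.env) - 9]
46. n13.tag = "mpp"  [S.env ++ "p"]
47. n22.lim = 18  [terminal]
48. n12.live = 12  [A.off + 19]
49. n12.env = "nr"  ["nr"]
50. n12.off = 21  [A.off + 28]
51. n0.live = 30  [len(A.tag) + 28]
52. n0.env = "nrkr"  [S₁.env ++ A.tag]
53. n0.off = 11  [S₁.off - 10]

-3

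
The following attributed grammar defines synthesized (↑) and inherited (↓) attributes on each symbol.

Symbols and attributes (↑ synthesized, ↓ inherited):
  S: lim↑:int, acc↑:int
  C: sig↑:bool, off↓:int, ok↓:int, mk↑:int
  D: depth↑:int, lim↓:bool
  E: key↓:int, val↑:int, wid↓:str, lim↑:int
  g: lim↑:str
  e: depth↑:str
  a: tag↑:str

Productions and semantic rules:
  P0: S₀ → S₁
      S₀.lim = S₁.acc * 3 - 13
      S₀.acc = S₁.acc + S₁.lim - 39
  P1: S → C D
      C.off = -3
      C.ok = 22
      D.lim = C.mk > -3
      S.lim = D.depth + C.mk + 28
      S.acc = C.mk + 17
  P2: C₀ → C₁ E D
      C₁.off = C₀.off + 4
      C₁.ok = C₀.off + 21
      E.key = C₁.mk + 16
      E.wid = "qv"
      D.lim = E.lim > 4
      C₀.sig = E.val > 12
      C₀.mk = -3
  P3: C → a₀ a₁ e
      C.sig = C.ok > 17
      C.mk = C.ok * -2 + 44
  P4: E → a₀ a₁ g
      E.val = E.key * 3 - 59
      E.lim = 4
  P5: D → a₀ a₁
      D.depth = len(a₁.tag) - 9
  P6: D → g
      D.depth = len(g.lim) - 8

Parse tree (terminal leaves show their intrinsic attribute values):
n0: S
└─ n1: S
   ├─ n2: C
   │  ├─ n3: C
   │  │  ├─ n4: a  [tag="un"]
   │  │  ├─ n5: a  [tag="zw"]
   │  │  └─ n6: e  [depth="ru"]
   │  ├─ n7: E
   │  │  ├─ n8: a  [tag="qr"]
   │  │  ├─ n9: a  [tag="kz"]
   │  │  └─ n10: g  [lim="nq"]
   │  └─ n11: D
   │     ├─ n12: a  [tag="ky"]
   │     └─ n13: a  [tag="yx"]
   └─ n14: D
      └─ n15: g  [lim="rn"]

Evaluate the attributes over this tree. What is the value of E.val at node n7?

1. n2.off = -3  [-3]
2. n2.ok = 22  [22]
3. n3.off = 1  [C₀.off + 4]
4. n3.ok = 18  [C₀.off + 21]
5. n4.tag = "un"  [terminal]
6. n5.tag = "zw"  [terminal]
7. n6.depth = "ru"  [terminal]
8. n3.sig = true  [C.ok > 17]
9. n3.mk = 8  [C.ok * -2 + 44]
10. n7.key = 24  [C₁.mk + 16]
11. n7.wid = "qv"  ["qv"]
12. n8.tag = "qr"  [terminal]
13. n9.tag = "kz"  [terminal]
14. n10.lim = "nq"  [terminal]
15. n7.val = 13  [E.key * 3 - 59]
16. n7.lim = 4  [4]
17. n11.lim = false  [E.lim > 4]
18. n12.tag = "ky"  [terminal]
19. n13.tag = "yx"  [terminal]
20. n11.depth = -7  [len(a₁.tag) - 9]
21. n2.sig = true  [E.val > 12]
22. n2.mk = -3  [-3]
23. n14.lim = false  [C.mk > -3]
24. n15.lim = "rn"  [terminal]
25. n14.depth = -6  [len(g.lim) - 8]
26. n1.lim = 19  [D.depth + C.mk + 28]
27. n1.acc = 14  [C.mk + 17]
28. n0.lim = 29  [S₁.acc * 3 - 13]
29. n0.acc = -6  [S₁.acc + S₁.lim - 39]

13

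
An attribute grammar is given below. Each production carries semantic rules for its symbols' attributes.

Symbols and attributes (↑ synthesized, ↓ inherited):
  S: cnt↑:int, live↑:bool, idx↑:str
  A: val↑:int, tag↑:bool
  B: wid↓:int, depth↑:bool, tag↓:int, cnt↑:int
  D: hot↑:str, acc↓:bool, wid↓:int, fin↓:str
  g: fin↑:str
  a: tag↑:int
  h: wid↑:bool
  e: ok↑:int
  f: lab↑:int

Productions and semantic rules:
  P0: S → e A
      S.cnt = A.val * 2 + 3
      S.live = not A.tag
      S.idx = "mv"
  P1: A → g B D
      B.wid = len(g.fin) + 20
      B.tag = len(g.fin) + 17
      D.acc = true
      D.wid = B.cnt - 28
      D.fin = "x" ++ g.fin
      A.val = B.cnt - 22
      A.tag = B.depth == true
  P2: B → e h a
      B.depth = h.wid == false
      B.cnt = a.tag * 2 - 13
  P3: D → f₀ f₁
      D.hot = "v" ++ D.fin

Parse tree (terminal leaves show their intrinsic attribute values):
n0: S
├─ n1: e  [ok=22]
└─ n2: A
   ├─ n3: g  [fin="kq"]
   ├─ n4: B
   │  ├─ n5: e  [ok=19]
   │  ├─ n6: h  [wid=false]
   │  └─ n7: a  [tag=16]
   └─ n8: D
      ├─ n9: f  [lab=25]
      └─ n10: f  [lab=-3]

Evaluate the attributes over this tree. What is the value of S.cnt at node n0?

-3

1. n1.ok = 22  [terminal]
2. n3.fin = "kq"  [terminal]
3. n4.wid = 22  [len(g.fin) + 20]
4. n4.tag = 19  [len(g.fin) + 17]
5. n5.ok = 19  [terminal]
6. n6.wid = false  [terminal]
7. n7.tag = 16  [terminal]
8. n4.depth = true  [h.wid == false]
9. n4.cnt = 19  [a.tag * 2 - 13]
10. n8.acc = true  [true]
11. n8.wid = -9  [B.cnt - 28]
12. n8.fin = "xkq"  ["x" ++ g.fin]
13. n9.lab = 25  [terminal]
14. n10.lab = -3  [terminal]
15. n8.hot = "vxkq"  ["v" ++ D.fin]
16. n2.val = -3  [B.cnt - 22]
17. n2.tag = true  [B.depth == true]
18. n0.cnt = -3  [A.val * 2 + 3]
19. n0.live = false  [not A.tag]
20. n0.idx = "mv"  ["mv"]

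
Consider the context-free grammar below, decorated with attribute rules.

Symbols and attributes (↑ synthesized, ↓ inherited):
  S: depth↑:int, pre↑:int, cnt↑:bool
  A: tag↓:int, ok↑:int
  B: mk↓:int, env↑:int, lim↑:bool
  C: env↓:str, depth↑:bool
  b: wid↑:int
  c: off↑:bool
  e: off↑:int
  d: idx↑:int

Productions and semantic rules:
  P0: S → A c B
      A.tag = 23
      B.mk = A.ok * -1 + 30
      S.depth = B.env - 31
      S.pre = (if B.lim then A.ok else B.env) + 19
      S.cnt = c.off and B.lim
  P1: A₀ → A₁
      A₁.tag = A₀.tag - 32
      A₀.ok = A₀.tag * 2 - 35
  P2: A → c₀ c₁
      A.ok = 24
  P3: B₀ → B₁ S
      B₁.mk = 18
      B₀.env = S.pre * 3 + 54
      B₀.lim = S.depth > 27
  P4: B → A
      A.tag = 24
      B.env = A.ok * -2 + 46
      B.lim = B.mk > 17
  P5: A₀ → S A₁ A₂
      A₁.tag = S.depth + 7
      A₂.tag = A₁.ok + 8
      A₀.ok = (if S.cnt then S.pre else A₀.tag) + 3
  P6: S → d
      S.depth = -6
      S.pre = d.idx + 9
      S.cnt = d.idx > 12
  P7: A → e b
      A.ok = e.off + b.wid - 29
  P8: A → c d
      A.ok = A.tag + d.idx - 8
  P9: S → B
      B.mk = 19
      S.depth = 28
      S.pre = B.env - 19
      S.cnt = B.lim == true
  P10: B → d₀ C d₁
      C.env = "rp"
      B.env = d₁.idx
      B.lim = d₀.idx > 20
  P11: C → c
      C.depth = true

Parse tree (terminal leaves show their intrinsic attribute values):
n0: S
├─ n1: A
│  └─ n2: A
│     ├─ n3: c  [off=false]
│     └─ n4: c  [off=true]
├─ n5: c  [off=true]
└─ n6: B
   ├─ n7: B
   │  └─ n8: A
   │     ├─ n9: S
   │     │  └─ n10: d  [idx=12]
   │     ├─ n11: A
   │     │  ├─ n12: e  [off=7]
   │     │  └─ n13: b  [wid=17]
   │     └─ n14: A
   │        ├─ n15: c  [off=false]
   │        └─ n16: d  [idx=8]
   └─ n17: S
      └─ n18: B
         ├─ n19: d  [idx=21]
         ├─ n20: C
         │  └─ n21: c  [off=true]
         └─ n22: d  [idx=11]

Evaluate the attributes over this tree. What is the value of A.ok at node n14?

1. n1.tag = 23  [23]
2. n2.tag = -9  [A₀.tag - 32]
3. n3.off = false  [terminal]
4. n4.off = true  [terminal]
5. n2.ok = 24  [24]
6. n1.ok = 11  [A₀.tag * 2 - 35]
7. n5.off = true  [terminal]
8. n6.mk = 19  [A.ok * -1 + 30]
9. n7.mk = 18  [18]
10. n8.tag = 24  [24]
11. n10.idx = 12  [terminal]
12. n9.depth = -6  [-6]
13. n9.pre = 21  [d.idx + 9]
14. n9.cnt = false  [d.idx > 12]
15. n11.tag = 1  [S.depth + 7]
16. n12.off = 7  [terminal]
17. n13.wid = 17  [terminal]
18. n11.ok = -5  [e.off + b.wid - 29]
19. n14.tag = 3  [A₁.ok + 8]
20. n15.off = false  [terminal]
21. n16.idx = 8  [terminal]
22. n14.ok = 3  [A.tag + d.idx - 8]
23. n8.ok = 27  [(if S.cnt then S.pre else A₀.tag) + 3]
24. n7.env = -8  [A.ok * -2 + 46]
25. n7.lim = true  [B.mk > 17]
26. n18.mk = 19  [19]
27. n19.idx = 21  [terminal]
28. n20.env = "rp"  ["rp"]
29. n21.off = true  [terminal]
30. n20.depth = true  [true]
31. n22.idx = 11  [terminal]
32. n18.env = 11  [d₁.idx]
33. n18.lim = true  [d₀.idx > 20]
34. n17.depth = 28  [28]
35. n17.pre = -8  [B.env - 19]
36. n17.cnt = true  [B.lim == true]
37. n6.env = 30  [S.pre * 3 + 54]
38. n6.lim = true  [S.depth > 27]
39. n0.depth = -1  [B.env - 31]
40. n0.pre = 30  [(if B.lim then A.ok else B.env) + 19]
41. n0.cnt = true  [c.off and B.lim]

3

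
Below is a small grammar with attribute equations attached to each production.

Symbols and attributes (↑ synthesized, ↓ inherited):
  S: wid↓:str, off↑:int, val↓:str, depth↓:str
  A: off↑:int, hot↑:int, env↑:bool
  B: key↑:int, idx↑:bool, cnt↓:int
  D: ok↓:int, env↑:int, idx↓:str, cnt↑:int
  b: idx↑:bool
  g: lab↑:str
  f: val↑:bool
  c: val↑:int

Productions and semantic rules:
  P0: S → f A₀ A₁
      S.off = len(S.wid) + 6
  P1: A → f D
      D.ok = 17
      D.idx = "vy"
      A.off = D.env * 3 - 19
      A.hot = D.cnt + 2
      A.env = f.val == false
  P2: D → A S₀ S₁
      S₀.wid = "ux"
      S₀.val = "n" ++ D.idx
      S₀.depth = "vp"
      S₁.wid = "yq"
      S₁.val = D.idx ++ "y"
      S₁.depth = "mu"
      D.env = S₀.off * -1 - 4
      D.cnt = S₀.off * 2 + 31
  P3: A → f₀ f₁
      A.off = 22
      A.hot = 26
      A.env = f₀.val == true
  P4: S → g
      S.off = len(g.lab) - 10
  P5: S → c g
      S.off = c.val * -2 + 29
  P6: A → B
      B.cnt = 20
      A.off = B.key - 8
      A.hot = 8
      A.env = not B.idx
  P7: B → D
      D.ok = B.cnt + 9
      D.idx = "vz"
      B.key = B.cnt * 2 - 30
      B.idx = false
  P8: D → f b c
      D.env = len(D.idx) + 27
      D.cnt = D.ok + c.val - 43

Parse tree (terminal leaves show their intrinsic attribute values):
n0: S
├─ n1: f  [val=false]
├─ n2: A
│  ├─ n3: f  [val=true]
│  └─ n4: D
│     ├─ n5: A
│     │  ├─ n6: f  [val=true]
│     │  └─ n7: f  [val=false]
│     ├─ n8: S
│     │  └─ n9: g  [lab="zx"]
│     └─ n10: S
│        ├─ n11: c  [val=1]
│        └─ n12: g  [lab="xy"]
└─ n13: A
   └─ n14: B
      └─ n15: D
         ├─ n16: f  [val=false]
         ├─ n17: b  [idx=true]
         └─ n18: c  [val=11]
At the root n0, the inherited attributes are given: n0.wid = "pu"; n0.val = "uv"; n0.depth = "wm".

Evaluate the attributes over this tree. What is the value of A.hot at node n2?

17

1. n0.wid = "pu"  [given at root]
2. n0.val = "uv"  [given at root]
3. n0.depth = "wm"  [given at root]
4. n1.val = false  [terminal]
5. n3.val = true  [terminal]
6. n4.ok = 17  [17]
7. n4.idx = "vy"  ["vy"]
8. n6.val = true  [terminal]
9. n7.val = false  [terminal]
10. n5.off = 22  [22]
11. n5.hot = 26  [26]
12. n5.env = true  [f₀.val == true]
13. n8.wid = "ux"  ["ux"]
14. n8.val = "nvy"  ["n" ++ D.idx]
15. n8.depth = "vp"  ["vp"]
16. n9.lab = "zx"  [terminal]
17. n8.off = -8  [len(g.lab) - 10]
18. n10.wid = "yq"  ["yq"]
19. n10.val = "vyy"  [D.idx ++ "y"]
20. n10.depth = "mu"  ["mu"]
21. n11.val = 1  [terminal]
22. n12.lab = "xy"  [terminal]
23. n10.off = 27  [c.val * -2 + 29]
24. n4.env = 4  [S₀.off * -1 - 4]
25. n4.cnt = 15  [S₀.off * 2 + 31]
26. n2.off = -7  [D.env * 3 - 19]
27. n2.hot = 17  [D.cnt + 2]
28. n2.env = false  [f.val == false]
29. n14.cnt = 20  [20]
30. n15.ok = 29  [B.cnt + 9]
31. n15.idx = "vz"  ["vz"]
32. n16.val = false  [terminal]
33. n17.idx = true  [terminal]
34. n18.val = 11  [terminal]
35. n15.env = 29  [len(D.idx) + 27]
36. n15.cnt = -3  [D.ok + c.val - 43]
37. n14.key = 10  [B.cnt * 2 - 30]
38. n14.idx = false  [false]
39. n13.off = 2  [B.key - 8]
40. n13.hot = 8  [8]
41. n13.env = true  [not B.idx]
42. n0.off = 8  [len(S.wid) + 6]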